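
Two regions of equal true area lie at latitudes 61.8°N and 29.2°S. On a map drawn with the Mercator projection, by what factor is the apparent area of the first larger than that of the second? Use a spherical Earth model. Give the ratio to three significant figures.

Mercator is conformal with k = sec φ, so areal scale = k² = sec²φ.
At 61.8°: sec²(61.8°) = 1/0.4726² = 4.478.
At 29.2°: sec²(29.2°) = 1/0.8729² = 1.312.
Ratio = 4.478/1.312 = cos²(29.2°)/cos²(61.8°) ≈ 3.41.

3.41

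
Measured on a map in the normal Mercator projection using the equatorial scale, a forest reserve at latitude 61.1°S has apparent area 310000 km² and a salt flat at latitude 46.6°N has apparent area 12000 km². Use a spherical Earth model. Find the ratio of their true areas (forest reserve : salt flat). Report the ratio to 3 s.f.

12.8

Mercator's areal exaggeration is sec²φ; hence true area = (apparent area) · cos²φ.
True area of forest reserve: 310000 × cos²(61.1°) = 310000 × 0.2336 = 72400 km².
True area of salt flat: 12000 × cos²(46.6°) = 12000 × 0.4721 = 5665 km².
Ratio = 72400 / 5665 ≈ 12.8.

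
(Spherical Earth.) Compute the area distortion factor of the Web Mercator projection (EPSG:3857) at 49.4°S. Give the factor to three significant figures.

2.36

The Mercator projection is conformal; its linear scale factor is the same in every direction and equals sec φ = 1/cos φ.
Areal scale = k² = sec²φ = 1/cos²(49.4°) = 1/0.6508² = 2.361.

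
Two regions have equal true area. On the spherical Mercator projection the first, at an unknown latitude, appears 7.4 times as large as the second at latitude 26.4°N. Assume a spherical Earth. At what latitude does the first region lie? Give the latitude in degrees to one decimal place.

For equal true areas on Mercator, apparent areas scale as sec²φ, so the ratio is cos²φ₂ / cos²φ₁.
cos²φ₂ / cos²φ₁ = 7.4  ⇒  cos φ₁ = cos 26.4° / √7.4 = 0.8957/2.720 = 0.3293.
φ₁ = arccos(0.3293) ≈ 70.8°.

70.8°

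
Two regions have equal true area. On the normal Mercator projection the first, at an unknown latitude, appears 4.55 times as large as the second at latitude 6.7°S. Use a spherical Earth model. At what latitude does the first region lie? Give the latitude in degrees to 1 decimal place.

62.3°

Mercator areal scale is sec²φ, so apparent-area ratio = sec²φ₁ / sec²φ₂ = cos²φ₂ / cos²φ₁.
cos²φ₂ / cos²φ₁ = 4.55  ⇒  cos φ₁ = cos 6.7° / √4.55 = 0.9932/2.133 = 0.4656.
φ₁ = arccos(0.4656) ≈ 62.3°.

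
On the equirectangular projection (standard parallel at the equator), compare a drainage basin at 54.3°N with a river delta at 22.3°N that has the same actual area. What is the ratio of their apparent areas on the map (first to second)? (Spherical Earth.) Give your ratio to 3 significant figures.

Plate carrée maps x = Rλ, y = Rφ. The meridian scale is h = 1 and the parallel scale is k = 1/cos φ = sec φ.
Areal scale at 54.3°: h·k = 1.000 × 1.714 = 1.714.
Areal scale at 22.3°: h·k = 1.000 × 1.081 = 1.081.
Ratio = 1.714/1.081 ≈ 1.59.

1.59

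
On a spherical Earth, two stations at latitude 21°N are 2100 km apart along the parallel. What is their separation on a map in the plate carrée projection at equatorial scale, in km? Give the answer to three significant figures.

Plate carrée maps x = Rλ, y = Rφ. The meridian scale is h = 1 and the parallel scale is k = 1/cos φ = sec φ.
Along the parallel, k = sec 21° = 1/0.9336 = 1.071.
Map distance = 2100 × 1.071 ≈ 2250 km.

2250 km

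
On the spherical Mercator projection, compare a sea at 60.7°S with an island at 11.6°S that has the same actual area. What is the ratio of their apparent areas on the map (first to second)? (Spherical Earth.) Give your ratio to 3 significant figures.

On Mercator, area is exaggerated by sec²φ = 1/cos²φ.
At 60.7°: sec²(60.7°) = 1/0.4894² = 4.175.
At 11.6°: sec²(11.6°) = 1/0.9796² = 1.042.
Ratio = 4.175/1.042 = cos²(11.6°)/cos²(60.7°) ≈ 4.01.

4.01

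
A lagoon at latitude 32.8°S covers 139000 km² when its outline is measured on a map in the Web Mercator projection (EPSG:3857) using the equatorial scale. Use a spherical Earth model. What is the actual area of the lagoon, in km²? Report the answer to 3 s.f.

For Mercator, h = k = sec φ (a conformal cylindrical projection has a single point scale, 1/cos φ).
Areal scale = k² = sec²φ = 1/cos²(32.8°) = 1/0.8406² = 1.415.
True area = apparent / (areal scale) = 139000 / 1.415 ≈ 98200 km².

98200 km²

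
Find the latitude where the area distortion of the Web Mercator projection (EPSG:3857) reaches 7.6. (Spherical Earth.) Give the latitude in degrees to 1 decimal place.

Mercator areal scale is sec²φ.
sec²φ = 7.6  ⇒  cos²φ = 0.1316  ⇒  cos φ = 0.3627.
φ = arccos(0.3627) ≈ 68.7°.

68.7°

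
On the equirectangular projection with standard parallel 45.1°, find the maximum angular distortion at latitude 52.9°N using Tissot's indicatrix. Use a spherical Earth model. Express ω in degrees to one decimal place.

9.0°

The equidistant cylindrical projection with φ₀ = 45.1° has h = 1 (meridians true) and k = cos φ₀ / cos φ along parallels.
At 52.9°: h = 1.000, k = 1.170; principal scales a = 1.170, b = 1.000.
sin(ω/2) = (a − b)/(a + b) = 0.1702/2.170 = 0.07842, so ω = 2 arcsin(0.07842) ≈ 9.0°.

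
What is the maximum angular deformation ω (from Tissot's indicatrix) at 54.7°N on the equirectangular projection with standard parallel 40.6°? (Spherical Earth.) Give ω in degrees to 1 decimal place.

15.6°

The equidistant cylindrical projection with φ₀ = 40.6° has h = 1 (meridians true) and k = cos φ₀ / cos φ along parallels.
At 54.7°: h = 1.000, k = 1.314; principal scales a = 1.314, b = 1.000.
sin(ω/2) = (a − b)/(a + b) = 0.3139/2.314 = 0.1357, so ω = 2 arcsin(0.1357) ≈ 15.6°.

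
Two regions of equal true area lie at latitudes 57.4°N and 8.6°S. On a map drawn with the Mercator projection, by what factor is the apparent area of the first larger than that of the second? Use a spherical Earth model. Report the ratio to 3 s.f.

3.37

Mercator is conformal with k = sec φ, so areal scale = k² = sec²φ.
At 57.4°: sec²(57.4°) = 1/0.5388² = 3.445.
At 8.6°: sec²(8.6°) = 1/0.9888² = 1.023.
Ratio = 3.445/1.023 = cos²(8.6°)/cos²(57.4°) ≈ 3.37.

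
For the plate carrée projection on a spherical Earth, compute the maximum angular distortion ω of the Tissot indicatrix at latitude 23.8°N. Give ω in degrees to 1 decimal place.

In the plate carrée (x = Rλ, y = Rφ), meridians are true-scale (h = 1) and parallels are stretched by k = sec φ.
At 23.8°: h = 1.000, k = 1.093; principal scales a = 1.093, b = 1.000.
sin(ω/2) = (a − b)/(a + b) = 0.09294/2.093 = 0.04441, so ω = 2 arcsin(0.04441) ≈ 5.1°.

5.1°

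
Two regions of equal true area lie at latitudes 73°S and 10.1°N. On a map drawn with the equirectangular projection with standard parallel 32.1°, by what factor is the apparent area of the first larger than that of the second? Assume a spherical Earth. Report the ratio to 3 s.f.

The equidistant cylindrical projection with φ₀ = 32.1° has h = 1 (meridians true) and k = cos φ₀ / cos φ along parallels.
Areal scale at 73°: h·k = 1.000 × 2.897 = 2.897.
Areal scale at 10.1°: h·k = 1.000 × 0.8605 = 0.8605.
Ratio = 2.897/0.8605 ≈ 3.37.

3.37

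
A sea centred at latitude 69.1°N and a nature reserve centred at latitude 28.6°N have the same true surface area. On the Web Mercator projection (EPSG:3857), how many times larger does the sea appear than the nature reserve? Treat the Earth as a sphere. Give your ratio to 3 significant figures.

6.06

Mercator areal scale is sec²φ.
At 69.1°: sec²(69.1°) = 1/0.3567² = 7.858.
At 28.6°: sec²(28.6°) = 1/0.8780² = 1.297.
Ratio = 7.858/1.297 = cos²(28.6°)/cos²(69.1°) ≈ 6.06.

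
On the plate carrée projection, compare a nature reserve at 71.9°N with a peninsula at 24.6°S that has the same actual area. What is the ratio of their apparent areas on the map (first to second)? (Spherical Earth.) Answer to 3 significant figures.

For the equirectangular projection with φ₀ = 0 (plate carrée), h = 1 along meridians and k = sec φ along parallels.
Areal scale at 71.9°: h·k = 1.000 × 3.219 = 3.219.
Areal scale at 24.6°: h·k = 1.000 × 1.100 = 1.100.
Ratio = 3.219/1.100 ≈ 2.93.

2.93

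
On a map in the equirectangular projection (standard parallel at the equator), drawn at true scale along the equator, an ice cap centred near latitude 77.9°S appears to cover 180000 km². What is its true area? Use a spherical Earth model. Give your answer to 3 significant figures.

37700 km²

Plate carrée maps x = Rλ, y = Rφ. The meridian scale is h = 1 and the parallel scale is k = 1/cos φ = sec φ.
Areal scale = h·k = 1 × sec φ; at 77.9°, h = 1.000, k = 4.771, so h·k = 4.771.
True area = apparent / (areal scale) = 180000 / 4.771 ≈ 37700 km².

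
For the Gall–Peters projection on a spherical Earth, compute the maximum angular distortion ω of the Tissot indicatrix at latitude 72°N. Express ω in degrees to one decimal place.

85.6°

Gall–Peters is a cylindrical equal-area projection with standard parallels at ±45°. For cylindrical equal-area with standard parallel φ₀, h = cos φ / cos φ₀ and k = cos φ₀ / cos φ, so h·k = 1.
At 72°: h = 0.4370, k = 2.288; principal scales a = 2.288, b = 0.4370.
sin(ω/2) = (a − b)/(a + b) = 1.851/2.725 = 0.6793, so ω = 2 arcsin(0.6793) ≈ 85.6°.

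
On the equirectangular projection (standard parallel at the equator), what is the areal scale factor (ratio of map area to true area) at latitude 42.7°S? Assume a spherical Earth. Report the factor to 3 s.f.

Plate carrée maps x = Rλ, y = Rφ. The meridian scale is h = 1 and the parallel scale is k = 1/cos φ = sec φ.
Areal scale = h·k = 1 × sec φ; at 42.7°, h = 1.000, k = 1.361, so h·k = 1.361.

1.36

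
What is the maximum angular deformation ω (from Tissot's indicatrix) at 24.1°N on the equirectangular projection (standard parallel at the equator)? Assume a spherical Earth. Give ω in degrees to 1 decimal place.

In the plate carrée (x = Rλ, y = Rφ), meridians are true-scale (h = 1) and parallels are stretched by k = sec φ.
At 24.1°: h = 1.000, k = 1.095; principal scales a = 1.095, b = 1.000.
sin(ω/2) = (a − b)/(a + b) = 0.09549/2.095 = 0.04557, so ω = 2 arcsin(0.04557) ≈ 5.2°.

5.2°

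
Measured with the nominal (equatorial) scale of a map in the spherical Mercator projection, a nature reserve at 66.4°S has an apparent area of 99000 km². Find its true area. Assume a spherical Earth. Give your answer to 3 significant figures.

15900 km²

Mercator is conformal, so the point scale is isotropic: h = k = sec φ = 1/cos φ.
Areal scale = k² = sec²φ = 1/cos²(66.4°) = 1/0.4003² = 6.239.
True area = apparent / (areal scale) = 99000 / 6.239 ≈ 15900 km².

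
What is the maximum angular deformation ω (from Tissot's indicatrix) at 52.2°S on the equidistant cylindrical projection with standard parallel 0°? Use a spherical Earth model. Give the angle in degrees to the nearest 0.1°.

For the equirectangular projection with φ₀ = 0 (plate carrée), h = 1 along meridians and k = sec φ along parallels.
At 52.2°: h = 1.000, k = 1.632; principal scales a = 1.632, b = 1.000.
sin(ω/2) = (a − b)/(a + b) = 0.6316/2.632 = 0.2400, so ω = 2 arcsin(0.2400) ≈ 27.8°.

27.8°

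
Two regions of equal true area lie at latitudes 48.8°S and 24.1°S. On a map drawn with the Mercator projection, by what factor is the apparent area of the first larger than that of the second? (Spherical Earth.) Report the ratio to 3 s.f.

1.92

On Mercator, area is exaggerated by sec²φ = 1/cos²φ.
At 48.8°: sec²(48.8°) = 1/0.6587² = 2.305.
At 24.1°: sec²(24.1°) = 1/0.9128² = 1.200.
Ratio = 2.305/1.200 = cos²(24.1°)/cos²(48.8°) ≈ 1.92.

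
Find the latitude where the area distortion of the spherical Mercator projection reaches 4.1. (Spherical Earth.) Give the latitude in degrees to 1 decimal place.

Mercator areal scale is sec²φ.
sec²φ = 4.1  ⇒  cos²φ = 0.2439  ⇒  cos φ = 0.4939.
φ = arccos(0.4939) ≈ 60.4°.

60.4°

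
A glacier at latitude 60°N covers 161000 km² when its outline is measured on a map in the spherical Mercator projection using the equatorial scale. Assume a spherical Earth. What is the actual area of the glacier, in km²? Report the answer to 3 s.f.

40300 km²

For Mercator, h = k = sec φ (a conformal cylindrical projection has a single point scale, 1/cos φ).
Areal scale = k² = sec²φ = 1/cos²(60°) = 1/0.5000² = 4.000.
True area = apparent / (areal scale) = 161000 / 4.000 ≈ 40300 km².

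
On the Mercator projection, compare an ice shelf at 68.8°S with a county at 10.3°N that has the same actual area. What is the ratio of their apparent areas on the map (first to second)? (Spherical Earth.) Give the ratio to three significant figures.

Mercator is conformal with k = sec φ, so areal scale = k² = sec²φ.
At 68.8°: sec²(68.8°) = 1/0.3616² = 7.647.
At 10.3°: sec²(10.3°) = 1/0.9839² = 1.033.
Ratio = 7.647/1.033 = cos²(10.3°)/cos²(68.8°) ≈ 7.40.

7.40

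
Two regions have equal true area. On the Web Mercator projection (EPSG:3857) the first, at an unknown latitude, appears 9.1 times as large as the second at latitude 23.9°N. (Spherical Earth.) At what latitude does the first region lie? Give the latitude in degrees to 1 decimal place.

72.4°

Mercator areal scale is sec²φ, so apparent-area ratio = sec²φ₁ / sec²φ₂ = cos²φ₂ / cos²φ₁.
cos²φ₂ / cos²φ₁ = 9.1  ⇒  cos φ₁ = cos 23.9° / √9.1 = 0.9143/3.017 = 0.3031.
φ₁ = arccos(0.3031) ≈ 72.4°.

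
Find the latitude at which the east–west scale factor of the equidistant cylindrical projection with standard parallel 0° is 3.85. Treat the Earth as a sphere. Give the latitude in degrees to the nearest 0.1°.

Plate carrée: h = 1, k = sec φ along parallels.
sec φ = 3.85  ⇒  cos φ = 0.2597  ⇒  φ ≈ 74.9°.

74.9°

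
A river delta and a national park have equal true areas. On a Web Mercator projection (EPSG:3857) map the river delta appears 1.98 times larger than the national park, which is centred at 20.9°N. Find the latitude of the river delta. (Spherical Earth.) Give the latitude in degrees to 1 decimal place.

48.4°

Mercator areal scale is sec²φ, so apparent-area ratio = sec²φ₁ / sec²φ₂ = cos²φ₂ / cos²φ₁.
cos²φ₂ / cos²φ₁ = 1.98  ⇒  cos φ₁ = cos 20.9° / √1.98 = 0.9342/1.407 = 0.6639.
φ₁ = arccos(0.6639) ≈ 48.4°.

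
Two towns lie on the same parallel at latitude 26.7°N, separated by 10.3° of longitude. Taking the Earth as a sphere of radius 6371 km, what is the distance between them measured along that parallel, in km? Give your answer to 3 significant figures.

Arc length along a parallel = R cos φ · Δλ (with Δλ in radians).
= 6371 × cos 26.7° × (10.3° × π/180) = 6371 × 0.8934 × 0.1798 ≈ 1020 km.

1020 km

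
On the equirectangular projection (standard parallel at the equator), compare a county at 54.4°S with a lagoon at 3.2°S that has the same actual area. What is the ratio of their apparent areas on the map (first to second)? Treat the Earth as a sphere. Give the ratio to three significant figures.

For the equirectangular projection with φ₀ = 0 (plate carrée), h = 1 along meridians and k = sec φ along parallels.
Areal scale at 54.4°: h·k = 1.000 × 1.718 = 1.718.
Areal scale at 3.2°: h·k = 1.000 × 1.002 = 1.002.
Ratio = 1.718/1.002 ≈ 1.72.

1.72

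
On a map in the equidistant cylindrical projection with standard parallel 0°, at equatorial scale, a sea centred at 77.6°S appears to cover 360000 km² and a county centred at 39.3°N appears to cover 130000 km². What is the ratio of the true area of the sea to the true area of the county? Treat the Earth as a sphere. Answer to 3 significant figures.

Plate carrée has h = 1 and k = sec φ, giving areal scale sec φ; true area = (apparent area) · cos φ.
True area of sea: 360000 × cos(77.6°) = 360000 × 0.2147 = 77300 km².
True area of county: 130000 × cos(39.3°) = 130000 × 0.7738 = 100600 km².
Ratio = 77300 / 100600 ≈ 0.768.

0.768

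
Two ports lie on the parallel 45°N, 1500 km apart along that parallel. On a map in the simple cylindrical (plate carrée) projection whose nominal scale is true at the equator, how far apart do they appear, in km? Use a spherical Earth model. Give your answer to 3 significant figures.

For the equirectangular projection with φ₀ = 0 (plate carrée), h = 1 along meridians and k = sec φ along parallels.
Along the parallel, k = sec 45° = 1/0.7071 = 1.414.
Map distance = 1500 × 1.414 ≈ 2120 km.

2120 km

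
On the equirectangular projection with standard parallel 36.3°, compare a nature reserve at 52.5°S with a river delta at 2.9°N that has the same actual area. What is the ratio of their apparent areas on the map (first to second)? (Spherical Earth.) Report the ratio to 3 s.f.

1.64

With standard parallel φ₀ = 36.3°, the equirectangular projection gives x = Rλ cos φ₀, y = Rφ, so h = 1 and k = cos 36.3° / cos φ.
Areal scale at 52.5°: h·k = 1.000 × 1.324 = 1.324.
Areal scale at 2.9°: h·k = 1.000 × 0.8070 = 0.8070.
Ratio = 1.324/0.8070 ≈ 1.64.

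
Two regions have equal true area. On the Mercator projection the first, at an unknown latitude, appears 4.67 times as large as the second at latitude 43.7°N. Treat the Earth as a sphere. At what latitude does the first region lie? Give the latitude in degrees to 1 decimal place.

On Mercator, (apparent₁)/(apparent₂) = sec²φ₁ / sec²φ₂ when true areas are equal.
cos²φ₂ / cos²φ₁ = 4.67  ⇒  cos φ₁ = cos 43.7° / √4.67 = 0.7230/2.161 = 0.3345.
φ₁ = arccos(0.3345) ≈ 70.5°.

70.5°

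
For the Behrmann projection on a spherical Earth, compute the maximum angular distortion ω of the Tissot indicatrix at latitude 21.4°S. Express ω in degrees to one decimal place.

8.3°

Behrmann is a cylindrical equal-area projection with standard parallels at ±30°. A cylindrical equal-area projection with standard parallel φ₀ has meridian scale h = cos φ / cos φ₀ and parallel scale k = cos φ₀ / cos φ (so areas are preserved, h·k = 1).
At 21.4°: h = 1.075, k = 0.9302; principal scales a = 1.075, b = 0.9302.
sin(ω/2) = (a − b)/(a + b) = 0.1449/2.005 = 0.07228, so ω = 2 arcsin(0.07228) ≈ 8.3°.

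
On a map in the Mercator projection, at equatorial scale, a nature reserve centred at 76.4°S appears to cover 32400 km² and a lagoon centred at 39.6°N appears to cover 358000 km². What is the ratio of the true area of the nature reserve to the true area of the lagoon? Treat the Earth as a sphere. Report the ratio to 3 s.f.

Since Mercator area scale is 1/cos²φ, the true area equals the apparent area multiplied by cos²φ.
True area of nature reserve: 32400 × cos²(76.4°) = 32400 × 0.05529 = 1791 km².
True area of lagoon: 358000 × cos²(39.6°) = 358000 × 0.5937 = 212500 km².
Ratio = 1791 / 212500 ≈ 0.00843.

0.00843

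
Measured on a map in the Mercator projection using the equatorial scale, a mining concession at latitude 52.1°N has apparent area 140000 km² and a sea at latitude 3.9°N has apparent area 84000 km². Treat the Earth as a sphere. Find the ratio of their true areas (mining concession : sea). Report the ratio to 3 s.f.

Since Mercator area scale is 1/cos²φ, the true area equals the apparent area multiplied by cos²φ.
True area of mining concession: 140000 × cos²(52.1°) = 140000 × 0.3773 = 52830 km².
True area of sea: 84000 × cos²(3.9°) = 84000 × 0.9954 = 83610 km².
Ratio = 52830 / 83610 ≈ 0.632.

0.632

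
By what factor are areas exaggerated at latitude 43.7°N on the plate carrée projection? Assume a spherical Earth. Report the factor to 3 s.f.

In the plate carrée (x = Rλ, y = Rφ), meridians are true-scale (h = 1) and parallels are stretched by k = sec φ.
Areal scale = h·k = 1 × sec φ; at 43.7°, h = 1.000, k = 1.383, so h·k = 1.383.

1.38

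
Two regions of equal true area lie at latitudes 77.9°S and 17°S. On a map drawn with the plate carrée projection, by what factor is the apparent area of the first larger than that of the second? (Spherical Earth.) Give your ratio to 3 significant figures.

Plate carrée maps x = Rλ, y = Rφ. The meridian scale is h = 1 and the parallel scale is k = 1/cos φ = sec φ.
Areal scale at 77.9°: h·k = 1.000 × 4.771 = 4.771.
Areal scale at 17°: h·k = 1.000 × 1.046 = 1.046.
Ratio = 4.771/1.046 ≈ 4.56.

4.56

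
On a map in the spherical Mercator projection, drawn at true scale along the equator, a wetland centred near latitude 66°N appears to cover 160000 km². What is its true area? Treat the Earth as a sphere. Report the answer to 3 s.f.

Mercator is conformal, so the point scale is isotropic: h = k = sec φ = 1/cos φ.
Areal scale = k² = sec²φ = 1/cos²(66°) = 1/0.4067² = 6.045.
True area = apparent / (areal scale) = 160000 / 6.045 ≈ 26500 km².

26500 km²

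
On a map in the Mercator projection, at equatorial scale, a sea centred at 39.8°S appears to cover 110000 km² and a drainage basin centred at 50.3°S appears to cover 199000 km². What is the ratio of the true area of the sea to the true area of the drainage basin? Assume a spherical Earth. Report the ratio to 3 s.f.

0.800

Since Mercator area scale is 1/cos²φ, the true area equals the apparent area multiplied by cos²φ.
True area of sea: 110000 × cos²(39.8°) = 110000 × 0.5903 = 64930 km².
True area of drainage basin: 199000 × cos²(50.3°) = 199000 × 0.4080 = 81200 km².
Ratio = 64930 / 81200 ≈ 0.800.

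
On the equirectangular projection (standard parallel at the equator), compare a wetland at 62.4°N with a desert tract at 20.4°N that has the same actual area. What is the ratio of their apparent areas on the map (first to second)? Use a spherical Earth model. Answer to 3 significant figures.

2.02

In the plate carrée (x = Rλ, y = Rφ), meridians are true-scale (h = 1) and parallels are stretched by k = sec φ.
Areal scale at 62.4°: h·k = 1.000 × 2.158 = 2.158.
Areal scale at 20.4°: h·k = 1.000 × 1.067 = 1.067.
Ratio = 2.158/1.067 ≈ 2.02.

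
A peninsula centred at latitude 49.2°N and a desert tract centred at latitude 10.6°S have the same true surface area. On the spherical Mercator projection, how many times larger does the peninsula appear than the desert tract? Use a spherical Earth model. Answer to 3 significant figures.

2.26

Mercator areal scale is sec²φ.
At 49.2°: sec²(49.2°) = 1/0.6534² = 2.342.
At 10.6°: sec²(10.6°) = 1/0.9829² = 1.035.
Ratio = 2.342/1.035 = cos²(10.6°)/cos²(49.2°) ≈ 2.26.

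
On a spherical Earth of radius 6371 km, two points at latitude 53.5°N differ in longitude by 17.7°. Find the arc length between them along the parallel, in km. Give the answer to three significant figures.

Arc length along a parallel = R cos φ · Δλ (with Δλ in radians).
= 6371 × cos 53.5° × (17.7° × π/180) = 6371 × 0.5948 × 0.3089 ≈ 1170 km.

1170 km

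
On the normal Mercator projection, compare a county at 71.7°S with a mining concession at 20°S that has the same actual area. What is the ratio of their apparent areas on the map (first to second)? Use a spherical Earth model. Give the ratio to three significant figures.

Mercator areal scale is sec²φ.
At 71.7°: sec²(71.7°) = 1/0.3140² = 10.14.
At 20°: sec²(20°) = 1/0.9397² = 1.132.
Ratio = 10.14/1.132 = cos²(20°)/cos²(71.7°) ≈ 8.96.

8.96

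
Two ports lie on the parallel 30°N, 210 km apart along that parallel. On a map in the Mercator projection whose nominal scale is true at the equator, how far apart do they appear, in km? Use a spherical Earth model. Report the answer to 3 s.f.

242 km

For Mercator, h = k = sec φ (a conformal cylindrical projection has a single point scale, 1/cos φ).
Along the parallel, k = sec 30° = 1/0.8660 = 1.155.
Map distance = 210 × 1.155 ≈ 242 km.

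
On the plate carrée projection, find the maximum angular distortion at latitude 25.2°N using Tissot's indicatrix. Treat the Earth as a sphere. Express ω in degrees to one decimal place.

5.7°

For the equirectangular projection with φ₀ = 0 (plate carrée), h = 1 along meridians and k = sec φ along parallels.
At 25.2°: h = 1.000, k = 1.105; principal scales a = 1.105, b = 1.000.
sin(ω/2) = (a − b)/(a + b) = 0.1052/2.105 = 0.04996, so ω = 2 arcsin(0.04996) ≈ 5.7°.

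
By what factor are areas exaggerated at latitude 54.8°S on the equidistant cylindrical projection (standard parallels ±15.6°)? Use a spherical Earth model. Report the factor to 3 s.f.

1.67

With standard parallel φ₀ = 15.6°, the equirectangular projection gives x = Rλ cos φ₀, y = Rφ, so h = 1 and k = cos 15.6° / cos φ.
Areal scale = h·k = 1 × cos φ₀ / cos φ; at 54.8°, h = 1.000, k = 1.671, so h·k = 1.671.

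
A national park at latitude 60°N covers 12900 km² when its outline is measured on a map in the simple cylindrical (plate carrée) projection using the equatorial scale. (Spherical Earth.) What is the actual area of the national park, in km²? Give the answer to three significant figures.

6450 km²

In the plate carrée (x = Rλ, y = Rφ), meridians are true-scale (h = 1) and parallels are stretched by k = sec φ.
Areal scale = h·k = 1 × sec φ; at 60°, h = 1.000, k = 2.000, so h·k = 2.000.
True area = apparent / (areal scale) = 12900 / 2.000 ≈ 6450 km².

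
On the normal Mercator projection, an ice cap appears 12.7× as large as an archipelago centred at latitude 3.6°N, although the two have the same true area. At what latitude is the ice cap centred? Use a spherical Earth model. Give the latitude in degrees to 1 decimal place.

For equal true areas on Mercator, apparent areas scale as sec²φ, so the ratio is cos²φ₂ / cos²φ₁.
cos²φ₂ / cos²φ₁ = 12.7  ⇒  cos φ₁ = cos 3.6° / √12.7 = 0.9980/3.564 = 0.2801.
φ₁ = arccos(0.2801) ≈ 73.7°.

73.7°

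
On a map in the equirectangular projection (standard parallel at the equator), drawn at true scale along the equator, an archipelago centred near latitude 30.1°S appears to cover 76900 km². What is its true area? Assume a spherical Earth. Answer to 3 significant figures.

Plate carrée maps x = Rλ, y = Rφ. The meridian scale is h = 1 and the parallel scale is k = 1/cos φ = sec φ.
Areal scale = h·k = 1 × sec φ; at 30.1°, h = 1.000, k = 1.156, so h·k = 1.156.
True area = apparent / (areal scale) = 76900 / 1.156 ≈ 66500 km².

66500 km²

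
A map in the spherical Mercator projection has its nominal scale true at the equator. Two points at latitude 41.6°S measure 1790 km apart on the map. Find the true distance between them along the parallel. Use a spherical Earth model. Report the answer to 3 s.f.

1340 km

Mercator is conformal, so the point scale is isotropic: h = k = sec φ = 1/cos φ.
Along the parallel at 41.6°, map distances are exaggerated by k = sec 41.6° = 1.337.
True distance = 1790 / 1.337 = 1790 × cos 41.6° ≈ 1340 km.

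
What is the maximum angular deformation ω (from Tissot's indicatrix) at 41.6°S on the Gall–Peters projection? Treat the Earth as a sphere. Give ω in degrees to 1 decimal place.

6.4°

The Gall–Peters projection is cylindrical equal-area with φ₀ = 45°. Cylindrical equal-area (φ₀ = 45°): h = cos φ / cos 45° along meridians, k = cos 45° / cos φ along parallels; h·k = 1.
At 41.6°: h = 1.058, k = 0.9456; principal scales a = 1.058, b = 0.9456.
sin(ω/2) = (a − b)/(a + b) = 0.1120/2.003 = 0.05589, so ω = 2 arcsin(0.05589) ≈ 6.4°.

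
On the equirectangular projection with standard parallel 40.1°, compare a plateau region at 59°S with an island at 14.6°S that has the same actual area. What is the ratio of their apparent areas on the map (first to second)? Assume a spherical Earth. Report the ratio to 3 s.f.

The equidistant cylindrical projection with φ₀ = 40.1° has h = 1 (meridians true) and k = cos φ₀ / cos φ along parallels.
Areal scale at 59°: h·k = 1.000 × 1.485 = 1.485.
Areal scale at 14.6°: h·k = 1.000 × 0.7904 = 0.7904.
Ratio = 1.485/0.7904 ≈ 1.88.

1.88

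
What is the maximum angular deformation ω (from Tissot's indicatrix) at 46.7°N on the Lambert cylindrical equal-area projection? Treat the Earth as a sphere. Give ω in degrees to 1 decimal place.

The Lambert cylindrical equal-area projection is the cylindrical equal-area projection with its standard parallel at the equator (φ₀ = 0). Cylindrical equal-area (φ₀ = 0°): h = cos φ / cos 0° along meridians, k = cos 0° / cos φ along parallels; h·k = 1.
At 46.7°: h = 0.6858, k = 1.458; principal scales a = 1.458, b = 0.6858.
sin(ω/2) = (a − b)/(a + b) = 0.7723/2.144 = 0.3602, so ω = 2 arcsin(0.3602) ≈ 42.2°.

42.2°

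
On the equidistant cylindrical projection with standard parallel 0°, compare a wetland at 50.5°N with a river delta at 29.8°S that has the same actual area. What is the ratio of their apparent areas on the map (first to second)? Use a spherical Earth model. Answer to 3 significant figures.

1.36

In the plate carrée (x = Rλ, y = Rφ), meridians are true-scale (h = 1) and parallels are stretched by k = sec φ.
Areal scale at 50.5°: h·k = 1.000 × 1.572 = 1.572.
Areal scale at 29.8°: h·k = 1.000 × 1.152 = 1.152.
Ratio = 1.572/1.152 ≈ 1.36.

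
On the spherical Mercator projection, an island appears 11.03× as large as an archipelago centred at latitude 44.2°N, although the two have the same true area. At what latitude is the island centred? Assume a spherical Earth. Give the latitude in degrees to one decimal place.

77.5°

Mercator areal scale is sec²φ, so apparent-area ratio = sec²φ₁ / sec²φ₂ = cos²φ₂ / cos²φ₁.
cos²φ₂ / cos²φ₁ = 11.03  ⇒  cos φ₁ = cos 44.2° / √11.03 = 0.7169/3.321 = 0.2159.
φ₁ = arccos(0.2159) ≈ 77.5°.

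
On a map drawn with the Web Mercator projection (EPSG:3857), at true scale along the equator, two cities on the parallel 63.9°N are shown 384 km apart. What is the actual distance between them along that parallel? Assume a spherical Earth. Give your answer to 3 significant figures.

169 km

For Mercator, h = k = sec φ (a conformal cylindrical projection has a single point scale, 1/cos φ).
Along the parallel at 63.9°, map distances are exaggerated by k = sec 63.9° = 2.273.
True distance = 384 / 2.273 = 384 × cos 63.9° ≈ 169 km.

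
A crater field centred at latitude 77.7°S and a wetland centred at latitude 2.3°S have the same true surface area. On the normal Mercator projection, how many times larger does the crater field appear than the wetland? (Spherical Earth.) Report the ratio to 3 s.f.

On Mercator, area is exaggerated by sec²φ = 1/cos²φ.
At 77.7°: sec²(77.7°) = 1/0.2130² = 22.04.
At 2.3°: sec²(2.3°) = 1/0.9992² = 1.002.
Ratio = 22.04/1.002 = cos²(2.3°)/cos²(77.7°) ≈ 22.0.

22.0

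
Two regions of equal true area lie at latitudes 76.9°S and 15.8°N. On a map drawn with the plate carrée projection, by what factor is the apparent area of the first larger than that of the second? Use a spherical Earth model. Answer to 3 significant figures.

Plate carrée maps x = Rλ, y = Rφ. The meridian scale is h = 1 and the parallel scale is k = 1/cos φ = sec φ.
Areal scale at 76.9°: h·k = 1.000 × 4.412 = 4.412.
Areal scale at 15.8°: h·k = 1.000 × 1.039 = 1.039.
Ratio = 4.412/1.039 ≈ 4.25.

4.25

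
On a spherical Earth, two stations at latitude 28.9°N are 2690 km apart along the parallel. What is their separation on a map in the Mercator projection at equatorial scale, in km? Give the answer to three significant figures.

The Mercator projection is conformal; its linear scale factor is the same in every direction and equals sec φ = 1/cos φ.
Along the parallel, k = sec 28.9° = 1/0.8755 = 1.142.
Map distance = 2690 × 1.142 ≈ 3070 km.

3070 km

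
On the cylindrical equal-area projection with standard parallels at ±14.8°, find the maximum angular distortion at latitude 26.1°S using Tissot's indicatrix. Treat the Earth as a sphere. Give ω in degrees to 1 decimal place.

For cylindrical equal-area with standard parallel φ₀, h = cos φ / cos φ₀ and k = cos φ₀ / cos φ, so h·k = 1.
At 26.1°: h = 0.9288, k = 1.077; principal scales a = 1.077, b = 0.9288.
sin(ω/2) = (a − b)/(a + b) = 0.1478/2.005 = 0.07368, so ω = 2 arcsin(0.07368) ≈ 8.5°.

8.5°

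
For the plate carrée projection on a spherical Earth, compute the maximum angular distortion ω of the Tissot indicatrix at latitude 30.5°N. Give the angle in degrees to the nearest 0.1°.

For the equirectangular projection with φ₀ = 0 (plate carrée), h = 1 along meridians and k = sec φ along parallels.
At 30.5°: h = 1.000, k = 1.161; principal scales a = 1.161, b = 1.000.
sin(ω/2) = (a − b)/(a + b) = 0.1606/2.161 = 0.07433, so ω = 2 arcsin(0.07433) ≈ 8.5°.

8.5°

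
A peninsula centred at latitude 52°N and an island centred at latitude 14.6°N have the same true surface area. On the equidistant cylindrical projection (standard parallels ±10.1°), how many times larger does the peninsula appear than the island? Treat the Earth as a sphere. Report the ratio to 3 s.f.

The equidistant cylindrical projection with φ₀ = 10.1° has h = 1 (meridians true) and k = cos φ₀ / cos φ along parallels.
Areal scale at 52°: h·k = 1.000 × 1.599 = 1.599.
Areal scale at 14.6°: h·k = 1.000 × 1.017 = 1.017.
Ratio = 1.599/1.017 ≈ 1.57.

1.57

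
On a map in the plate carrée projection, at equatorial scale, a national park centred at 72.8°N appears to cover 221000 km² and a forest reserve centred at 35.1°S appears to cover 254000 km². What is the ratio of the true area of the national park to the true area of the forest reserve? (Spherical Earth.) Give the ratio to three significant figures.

0.314

Plate carrée has h = 1 and k = sec φ, giving areal scale sec φ; true area = (apparent area) · cos φ.
True area of national park: 221000 × cos(72.8°) = 221000 × 0.2957 = 65350 km².
True area of forest reserve: 254000 × cos(35.1°) = 254000 × 0.8181 = 207800 km².
Ratio = 65350 / 207800 ≈ 0.314.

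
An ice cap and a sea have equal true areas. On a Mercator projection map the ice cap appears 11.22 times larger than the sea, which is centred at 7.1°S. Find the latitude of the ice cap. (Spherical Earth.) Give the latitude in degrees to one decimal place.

72.8°

On Mercator, (apparent₁)/(apparent₂) = sec²φ₁ / sec²φ₂ when true areas are equal.
cos²φ₂ / cos²φ₁ = 11.22  ⇒  cos φ₁ = cos 7.1° / √11.22 = 0.9923/3.350 = 0.2963.
φ₁ = arccos(0.2963) ≈ 72.8°.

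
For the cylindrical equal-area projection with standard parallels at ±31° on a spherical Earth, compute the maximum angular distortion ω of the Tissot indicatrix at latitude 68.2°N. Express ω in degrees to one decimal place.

For cylindrical equal-area with standard parallel φ₀, h = cos φ / cos φ₀ and k = cos φ₀ / cos φ, so h·k = 1.
At 68.2°: h = 0.4333, k = 2.308; principal scales a = 2.308, b = 0.4333.
sin(ω/2) = (a − b)/(a + b) = 1.875/2.741 = 0.6839, so ω = 2 arcsin(0.6839) ≈ 86.3°.

86.3°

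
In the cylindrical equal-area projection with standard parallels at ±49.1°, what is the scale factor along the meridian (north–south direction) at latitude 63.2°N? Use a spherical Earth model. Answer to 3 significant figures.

For cylindrical equal-area with standard parallel φ₀, h = cos φ / cos φ₀ and k = cos φ₀ / cos φ, so h·k = 1.
h = cos 63.2° / cos 49.1° = 0.4509/0.6547 = 0.6886.

0.689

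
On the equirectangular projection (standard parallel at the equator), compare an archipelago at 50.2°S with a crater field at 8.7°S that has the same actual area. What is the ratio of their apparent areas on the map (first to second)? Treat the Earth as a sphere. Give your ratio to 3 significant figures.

1.54

Plate carrée maps x = Rλ, y = Rφ. The meridian scale is h = 1 and the parallel scale is k = 1/cos φ = sec φ.
Areal scale at 50.2°: h·k = 1.000 × 1.562 = 1.562.
Areal scale at 8.7°: h·k = 1.000 × 1.012 = 1.012.
Ratio = 1.562/1.012 ≈ 1.54.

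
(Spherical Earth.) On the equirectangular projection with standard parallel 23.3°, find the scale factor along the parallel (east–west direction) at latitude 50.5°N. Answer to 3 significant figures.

In the equirectangular projection with standard parallel φ₀ = 23.3° (x = Rλ cos φ₀, y = Rφ), meridians are true-scale (h = 1) and the parallel scale is k = cos φ₀ / cos φ.
k = cos 23.3° / cos 50.5° = 0.9184/0.6361 = 1.444.

1.44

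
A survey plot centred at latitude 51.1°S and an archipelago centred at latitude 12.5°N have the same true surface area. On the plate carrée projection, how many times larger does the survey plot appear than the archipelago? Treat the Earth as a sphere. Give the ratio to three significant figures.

1.55

In the plate carrée (x = Rλ, y = Rφ), meridians are true-scale (h = 1) and parallels are stretched by k = sec φ.
Areal scale at 51.1°: h·k = 1.000 × 1.592 = 1.592.
Areal scale at 12.5°: h·k = 1.000 × 1.024 = 1.024.
Ratio = 1.592/1.024 ≈ 1.55.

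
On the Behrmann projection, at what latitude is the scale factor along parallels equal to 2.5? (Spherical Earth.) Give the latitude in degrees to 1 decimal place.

69.7°

Behrmann is a cylindrical equal-area projection with standard parallels at ±30°. Cylindrical equal-area (φ₀ = 30°): h = cos φ / cos 30° along meridians, k = cos 30° / cos φ along parallels; h·k = 1.
k = cos φ₀ / cos φ = 2.5  ⇒  cos φ = cos 30° / 2.5 = 0.3464.
φ = arccos(0.3464) ≈ 69.7°.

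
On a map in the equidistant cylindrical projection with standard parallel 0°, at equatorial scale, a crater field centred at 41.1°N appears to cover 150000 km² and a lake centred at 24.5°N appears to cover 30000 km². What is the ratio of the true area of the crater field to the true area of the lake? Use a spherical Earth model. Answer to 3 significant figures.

Plate carrée has h = 1 and k = sec φ, giving areal scale sec φ; true area = (apparent area) · cos φ.
True area of crater field: 150000 × cos(41.1°) = 150000 × 0.7536 = 113000 km².
True area of lake: 30000 × cos(24.5°) = 30000 × 0.9100 = 27300 km².
Ratio = 113000 / 27300 ≈ 4.14.

4.14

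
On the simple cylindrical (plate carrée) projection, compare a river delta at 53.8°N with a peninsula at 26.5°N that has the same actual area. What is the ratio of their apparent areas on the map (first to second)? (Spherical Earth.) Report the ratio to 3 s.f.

1.52

In the plate carrée (x = Rλ, y = Rφ), meridians are true-scale (h = 1) and parallels are stretched by k = sec φ.
Areal scale at 53.8°: h·k = 1.000 × 1.693 = 1.693.
Areal scale at 26.5°: h·k = 1.000 × 1.117 = 1.117.
Ratio = 1.693/1.117 ≈ 1.52.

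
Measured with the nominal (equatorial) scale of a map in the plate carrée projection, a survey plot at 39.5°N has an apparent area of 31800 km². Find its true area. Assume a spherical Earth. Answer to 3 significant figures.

24500 km²

In the plate carrée (x = Rλ, y = Rφ), meridians are true-scale (h = 1) and parallels are stretched by k = sec φ.
Areal scale = h·k = 1 × sec φ; at 39.5°, h = 1.000, k = 1.296, so h·k = 1.296.
True area = apparent / (areal scale) = 31800 / 1.296 ≈ 24500 km².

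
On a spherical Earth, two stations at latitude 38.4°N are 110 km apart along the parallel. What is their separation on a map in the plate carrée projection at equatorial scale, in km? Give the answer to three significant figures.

For the equirectangular projection with φ₀ = 0 (plate carrée), h = 1 along meridians and k = sec φ along parallels.
Along the parallel, k = sec 38.4° = 1/0.7837 = 1.276.
Map distance = 110 × 1.276 ≈ 140 km.

140 km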